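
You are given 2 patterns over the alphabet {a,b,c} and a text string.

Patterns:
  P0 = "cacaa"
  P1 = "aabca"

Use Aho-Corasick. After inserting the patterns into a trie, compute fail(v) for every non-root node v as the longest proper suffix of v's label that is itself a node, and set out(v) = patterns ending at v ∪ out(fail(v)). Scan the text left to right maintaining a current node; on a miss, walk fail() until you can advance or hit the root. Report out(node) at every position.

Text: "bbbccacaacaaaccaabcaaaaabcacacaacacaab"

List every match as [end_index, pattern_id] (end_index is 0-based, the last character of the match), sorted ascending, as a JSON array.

Build automaton:
Trie nodes:
  n0 'ε': a→6 c→1
  n1 'c': a→2
  n2 'ca': c→3
  n3 'cac': a→4
  n4 'caca': a→5
  n5 'cacaa': ·  [P0 ends]
  n6 'a': a→7
  n7 'aa': b→8
  n8 'aab': c→9
  n9 'aabc': a→10
  n10 'aabca': ·  [P1 ends]

Failure links (BFS by depth):
  n1('c'): parent n0 fail=0; on 'c' 0 → fail=0;  out ∅∪∅=∅
  n6('a'): parent n0 fail=0; on 'a' 0 → fail=0;  out ∅∪∅=∅
  n2('ca'): parent n1 fail=0; on 'a' 0 → fail=6;  out ∅∪∅=∅
  n7('aa'): parent n6 fail=0; on 'a' 0 → fail=6;  out ∅∪∅=∅
  n3('cac'): parent n2 fail=6; on 'c' 6→0 → fail=1;  out ∅∪∅=∅
  n8('aab'): parent n7 fail=6; on 'b' 6→0 → fail=0;  out ∅∪∅=∅
  n4('caca'): parent n3 fail=1; on 'a' 1 → fail=2;  out ∅∪∅=∅
  n9('aabc'): parent n8 fail=0; on 'c' 0 → fail=1;  out ∅∪∅=∅
  n5('cacaa'): parent n4 fail=2; on 'a' 2→6 → fail=7;  out {0}∪∅={0}
  n10('aabca'): parent n9 fail=1; on 'a' 1 → fail=2;  out {1}∪∅={1}

Text stream:
pos 0 'b': at 0
pos 1 'b': at 0
pos 2 'b': at 0
pos 3 'c': at 1
pos 4 'c': at 1 ·f
pos 5 'a': at 2
pos 6 'c': at 3
pos 7 'a': at 4
pos 8 'a': at 5  → match P0@[4:8]
pos 9 'c': at 1 ·f
pos 10 'a': at 2
pos 11 'a': at 7 ·f
pos 12 'a': at 7 ·f
pos 13 'c': at 1 ·f
pos 14 'c': at 1 ·f
pos 15 'a': at 2
pos 16 'a': at 7 ·f
pos 17 'b': at 8
pos 18 'c': at 9
pos 19 'a': at 10  → match P1@[15:19]
pos 20 'a': at 7 ·f
pos 21 'a': at 7 ·f
pos 22 'a': at 7 ·f
pos 23 'a': at 7 ·f
pos 24 'b': at 8
pos 25 'c': at 9
pos 26 'a': at 10  → match P1@[22:26]
pos 27 'c': at 3 ·f
pos 28 'a': at 4
pos 29 'c': at 3 ·f
pos 30 'a': at 4
pos 31 'a': at 5  → match P0@[27:31]
pos 32 'c': at 1 ·f
pos 33 'a': at 2
pos 34 'c': at 3
pos 35 'a': at 4
pos 36 'a': at 5  → match P0@[32:36]
pos 37 'b': at 8 ·f

All matches (sorted): [[8,0],[19,1],[26,1],[31,0],[36,0]]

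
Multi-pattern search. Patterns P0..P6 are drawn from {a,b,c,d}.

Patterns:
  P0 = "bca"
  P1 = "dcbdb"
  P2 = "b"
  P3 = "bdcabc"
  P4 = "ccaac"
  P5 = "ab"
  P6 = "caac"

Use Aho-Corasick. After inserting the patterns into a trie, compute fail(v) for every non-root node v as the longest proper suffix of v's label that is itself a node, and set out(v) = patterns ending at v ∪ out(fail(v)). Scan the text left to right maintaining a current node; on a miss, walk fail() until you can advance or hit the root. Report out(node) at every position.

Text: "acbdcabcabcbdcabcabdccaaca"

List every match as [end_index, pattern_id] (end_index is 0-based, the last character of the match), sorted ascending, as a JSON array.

Build:
Trie (insert patterns):
  n0 'ε': a→19 b→1 c→14 d→4
  n1 'b': c→2 d→9  ←P2
  n2 'bc': a→3
  n3 'bca': ·  ←P0
  n4 'd': c→5
  n5 'dc': b→6
  n6 'dcb': d→7
  n7 'dcbd': b→8
  n8 'dcbdb': ·  ←P1
  n9 'bd': c→10
  n10 'bdc': a→11
  n11 'bdca': b→12
  n12 'bdcab': c→13
  n13 'bdcabc': ·  ←P3
  n14 'c': a→21 c→15
  n15 'cc': a→16
  n16 'cca': a→17
  n17 'ccaa': c→18
  n18 'ccaac': ·  ←P4
  n19 'a': b→20
  n20 'ab': ·  ←P5
  n21 'ca': a→22
  n22 'caa': c→23
  n23 'caac': ·  ←P6

Failure links (BFS by depth):
  fail(1) 'b': from fail(0)=0 chase 'b': 0 ⇒ 0;  out={2}∪out(0)={2}
  fail(4) 'd': from fail(0)=0 chase 'd': 0 ⇒ 0;  out=∅∪out(0)=∅
  fail(14) 'c': from fail(0)=0 chase 'c': 0 ⇒ 0;  out=∅∪out(0)=∅
  fail(19) 'a': from fail(0)=0 chase 'a': 0 ⇒ 0;  out=∅∪out(0)=∅
  fail(2) 'bc': from fail(1)=0 chase 'c': 0 ⇒ 14;  out=∅∪out(14)=∅
  fail(5) 'dc': from fail(4)=0 chase 'c': 0 ⇒ 14;  out=∅∪out(14)=∅
  fail(9) 'bd': from fail(1)=0 chase 'd': 0 ⇒ 4;  out=∅∪out(4)=∅
  fail(15) 'cc': from fail(14)=0 chase 'c': 0 ⇒ 14;  out=∅∪out(14)=∅
  fail(20) 'ab': from fail(19)=0 chase 'b': 0 ⇒ 1;  out={5}∪out(1)={2,5}
  fail(21) 'ca': from fail(14)=0 chase 'a': 0 ⇒ 19;  out=∅∪out(19)=∅
  fail(3) 'bca': from fail(2)=14 chase 'a': 14 ⇒ 21;  out={0}∪out(21)={0}
  fail(6) 'dcb': from fail(5)=14 chase 'b': 14→0 ⇒ 1;  out=∅∪out(1)={2}
  fail(10) 'bdc': from fail(9)=4 chase 'c': 4 ⇒ 5;  out=∅∪out(5)=∅
  fail(16) 'cca': from fail(15)=14 chase 'a': 14 ⇒ 21;  out=∅∪out(21)=∅
  fail(22) 'caa': from fail(21)=19 chase 'a': 19→0 ⇒ 19;  out=∅∪out(19)=∅
  fail(7) 'dcbd': from fail(6)=1 chase 'd': 1 ⇒ 9;  out=∅∪out(9)=∅
  fail(11) 'bdca': from fail(10)=5 chase 'a': 5→14 ⇒ 21;  out=∅∪out(21)=∅
  fail(17) 'ccaa': from fail(16)=21 chase 'a': 21 ⇒ 22;  out=∅∪out(22)=∅
  fail(23) 'caac': from fail(22)=19 chase 'c': 19→0 ⇒ 14;  out={6}∪out(14)={6}
  fail(8) 'dcbdb': from fail(7)=9 chase 'b': 9→4→0 ⇒ 1;  out={1}∪out(1)={1,2}
  fail(12) 'bdcab': from fail(11)=21 chase 'b': 21→19 ⇒ 20;  out=∅∪out(20)={2,5}
  fail(18) 'ccaac': from fail(17)=22 chase 'c': 22 ⇒ 23;  out={4}∪out(23)={4,6}
  fail(13) 'bdcabc': from fail(12)=20 chase 'c': 20→1 ⇒ 2;  out={3}∪out(2)={3}

Scan:
pos 0 'a': at 19
pos 1 'c': at 14 (via fail)
pos 2 'b': at 1 (via fail)  emit P2@[2:2]
pos 3 'd': at 9
pos 4 'c': at 10
pos 5 'a': at 11
pos 6 'b': at 12  emit P2@[6:6],P5@[5:6]
pos 7 'c': at 13  emit P3@[2:7]
pos 8 'a': at 3 (via fail)  emit P0@[6:8]
pos 9 'b': at 20 (via fail)  emit P2@[9:9],P5@[8:9]
pos 10 'c': at 2 (via fail)
pos 11 'b': at 1 (via fail)  emit P2@[11:11]
pos 12 'd': at 9
pos 13 'c': at 10
pos 14 'a': at 11
pos 15 'b': at 12  emit P2@[15:15],P5@[14:15]
pos 16 'c': at 13  emit P3@[11:16]
pos 17 'a': at 3 (via fail)  emit P0@[15:17]
pos 18 'b': at 20 (via fail)  emit P2@[18:18],P5@[17:18]
pos 19 'd': at 9 (via fail)
pos 20 'c': at 10
pos 21 'c': at 15 (via fail)
pos 22 'a': at 16
pos 23 'a': at 17
pos 24 'c': at 18  emit P4@[20:24],P6@[21:24]
pos 25 'a': at 21 (via fail)

All matches (sorted): [[2,2],[6,2],[6,5],[7,3],[8,0],[9,2],[9,5],[11,2],[15,2],[15,5],[16,3],[17,0],[18,2],[18,5],[24,4],[24,6]]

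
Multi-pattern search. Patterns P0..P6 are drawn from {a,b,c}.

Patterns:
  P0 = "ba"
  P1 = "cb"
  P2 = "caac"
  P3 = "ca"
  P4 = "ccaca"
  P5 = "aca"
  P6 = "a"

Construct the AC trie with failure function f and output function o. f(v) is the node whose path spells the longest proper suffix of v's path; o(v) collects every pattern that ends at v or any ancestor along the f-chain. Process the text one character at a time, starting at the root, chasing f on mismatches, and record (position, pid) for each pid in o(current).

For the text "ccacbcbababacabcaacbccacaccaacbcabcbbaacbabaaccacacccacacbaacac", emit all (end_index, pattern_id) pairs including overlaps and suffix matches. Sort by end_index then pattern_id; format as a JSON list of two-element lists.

Build:
Trie nodes:
  0='ε' goto a→12 b→1 c→3
  1='b' goto a→2
  2='ba' goto ·  ←P0
  3='c' goto a→5 b→4 c→8
  4='cb' goto ·  ←P1
  5='ca' goto a→6  ←P3
  6='caa' goto c→7
  7='caac' goto ·  ←P2
  8='cc' goto a→9
  9='cca' goto c→10
  10='ccac' goto a→11
  11='ccaca' goto ·  ←P4
  12='a' goto c→13  ←P6
  13='ac' goto a→14
  14='aca' goto ·  ←P5

Failure links (BFS by depth):
  n1('b'): parent n0 fail=0; on 'b' 0 → fail=0;  out ∅∪∅=∅
  n3('c'): parent n0 fail=0; on 'c' 0 → fail=0;  out ∅∪∅=∅
  n12('a'): parent n0 fail=0; on 'a' 0 → fail=0;  out {6}∪∅={6}
  n2('ba'): parent n1 fail=0; on 'a' 0 → fail=12;  out {0}∪{6}={0,6}
  n4('cb'): parent n3 fail=0; on 'b' 0 → fail=1;  out {1}∪∅={1}
  n5('ca'): parent n3 fail=0; on 'a' 0 → fail=12;  out {3}∪{6}={3,6}
  n8('cc'): parent n3 fail=0; on 'c' 0 → fail=3;  out ∅∪∅=∅
  n13('ac'): parent n12 fail=0; on 'c' 0 → fail=3;  out ∅∪∅=∅
  n6('caa'): parent n5 fail=12; on 'a' 12→0 → fail=12;  out ∅∪{6}={6}
  n9('cca'): parent n8 fail=3; on 'a' 3 → fail=5;  out ∅∪{3,6}={3,6}
  n14('aca'): parent n13 fail=3; on 'a' 3 → fail=5;  out {5}∪{3,6}={3,5,6}
  n7('caac'): parent n6 fail=12; on 'c' 12 → fail=13;  out {2}∪∅={2}
  n10('ccac'): parent n9 fail=5; on 'c' 5→12 → fail=13;  out ∅∪∅=∅
  n11('ccaca'): parent n10 fail=13; on 'a' 13 → fail=14;  out {4}∪{3,5,6}={3,4,5,6}

Text stream:
pos 0 'c': at 3
pos 1 'c': at 8
pos 2 'a': at 9  emit P3@[1:2],P6@[2:2]
pos 3 'c': at 10
pos 4 'b': at 4 ·f  emit P1@[3:4]
pos 5 'c': at 3 ·f
pos 6 'b': at 4  emit P1@[5:6]
pos 7 'a': at 2 ·f  emit P0@[6:7],P6@[7:7]
pos 8 'b': at 1 ·f
pos 9 'a': at 2  emit P0@[8:9],P6@[9:9]
pos 10 'b': at 1 ·f
pos 11 'a': at 2  emit P0@[10:11],P6@[11:11]
pos 12 'c': at 13 ·f
pos 13 'a': at 14  emit P3@[12:13],P5@[11:13],P6@[13:13]
pos 14 'b': at 1 ·f
pos 15 'c': at 3 ·f
pos 16 'a': at 5  emit P3@[15:16],P6@[16:16]
pos 17 'a': at 6  emit P6@[17:17]
pos 18 'c': at 7  emit P2@[15:18]
pos 19 'b': at 4 ·f  emit P1@[18:19]
pos 20 'c': at 3 ·f
pos 21 'c': at 8
pos 22 'a': at 9  emit P3@[21:22],P6@[22:22]
pos 23 'c': at 10
pos 24 'a': at 11  emit P3@[23:24],P4@[20:24],P5@[22:24],P6@[24:24]
pos 25 'c': at 13 ·f
pos 26 'c': at 8 ·f
pos 27 'a': at 9  emit P3@[26:27],P6@[27:27]
pos 28 'a': at 6 ·f  emit P6@[28:28]
pos 29 'c': at 7  emit P2@[26:29]
pos 30 'b': at 4 ·f  emit P1@[29:30]
pos 31 'c': at 3 ·f
pos 32 'a': at 5  emit P3@[31:32],P6@[32:32]
pos 33 'b': at 1 ·f
pos 34 'c': at 3 ·f
pos 35 'b': at 4  emit P1@[34:35]
pos 36 'b': at 1 ·f
pos 37 'a': at 2  emit P0@[36:37],P6@[37:37]
pos 38 'a': at 12 ·f  emit P6@[38:38]
pos 39 'c': at 13
pos 40 'b': at 4 ·f  emit P1@[39:40]
pos 41 'a': at 2 ·f  emit P0@[40:41],P6@[41:41]
pos 42 'b': at 1 ·f
pos 43 'a': at 2  emit P0@[42:43],P6@[43:43]
pos 44 'a': at 12 ·f  emit P6@[44:44]
pos 45 'c': at 13
pos 46 'c': at 8 ·f
pos 47 'a': at 9  emit P3@[46:47],P6@[47:47]
pos 48 'c': at 10
pos 49 'a': at 11  emit P3@[48:49],P4@[45:49],P5@[47:49],P6@[49:49]
pos 50 'c': at 13 ·f
pos 51 'c': at 8 ·f
pos 52 'c': at 8 ·f
pos 53 'a': at 9  emit P3@[52:53],P6@[53:53]
pos 54 'c': at 10
pos 55 'a': at 11  emit P3@[54:55],P4@[51:55],P5@[53:55],P6@[55:55]
pos 56 'c': at 13 ·f
pos 57 'b': at 4 ·f  emit P1@[56:57]
pos 58 'a': at 2 ·f  emit P0@[57:58],P6@[58:58]
pos 59 'a': at 12 ·f  emit P6@[59:59]
pos 60 'c': at 13
pos 61 'a': at 14  emit P3@[60:61],P5@[59:61],P6@[61:61]
pos 62 'c': at 13 ·f

Matches: [[2,3],[2,6],[4,1],[6,1],[7,0],[7,6],[9,0],[9,6],[11,0],[11,6],[13,3],[13,5],[13,6],[16,3],[16,6],[17,6],[18,2],[19,1],[22,3],[22,6],[24,3],[24,4],[24,5],[24,6],[27,3],[27,6],[28,6],[29,2],[30,1],[32,3],[32,6],[35,1],[37,0],[37,6],[38,6],[40,1],[41,0],[41,6],[43,0],[43,6],[44,6],[47,3],[47,6],[49,3],[49,4],[49,5],[49,6],[53,3],[53,6],[55,3],[55,4],[55,5],[55,6],[57,1],[58,0],[58,6],[59,6],[61,3],[61,5],[61,6]]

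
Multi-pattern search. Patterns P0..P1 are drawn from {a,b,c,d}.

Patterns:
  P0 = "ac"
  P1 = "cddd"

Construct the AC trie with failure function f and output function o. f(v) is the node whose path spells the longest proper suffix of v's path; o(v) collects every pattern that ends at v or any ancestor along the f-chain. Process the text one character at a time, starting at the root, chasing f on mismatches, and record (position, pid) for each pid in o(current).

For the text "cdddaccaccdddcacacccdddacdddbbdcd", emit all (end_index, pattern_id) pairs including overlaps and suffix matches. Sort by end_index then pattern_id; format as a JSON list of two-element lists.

Construct AC machine:
Trie (insert patterns):
  n0 'ε': a→1 c→3
  n1 'a': c→2
  n2 'ac': ·  ←P0
  n3 'c': d→4
  n4 'cd': d→5
  n5 'cdd': d→6
  n6 'cddd': ·  ←P1

BFS fail/out derivation:
  n1('a'): parent n0 fail=0; on 'a' 0 → fail=0;  out ∅∪∅=∅
  n3('c'): parent n0 fail=0; on 'c' 0 → fail=0;  out ∅∪∅=∅
  n2('ac'): parent n1 fail=0; on 'c' 0 → fail=3;  out {0}∪∅={0}
  n4('cd'): parent n3 fail=0; on 'd' 0 → fail=0;  out ∅∪∅=∅
  n5('cdd'): parent n4 fail=0; on 'd' 0 → fail=0;  out ∅∪∅=∅
  n6('cddd'): parent n5 fail=0; on 'd' 0 → fail=0;  out {1}∪∅={1}

Scan:
pos 0 'c': at 3
pos 1 'd': at 4
pos 2 'd': at 5
pos 3 'd': at 6  → match P1@[0:3]
pos 4 'a': at 1 (via fail)
pos 5 'c': at 2  → match P0@[4:5]
pos 6 'c': at 3 (via fail)
pos 7 'a': at 1 (via fail)
pos 8 'c': at 2  → match P0@[7:8]
pos 9 'c': at 3 (via fail)
pos 10 'd': at 4
pos 11 'd': at 5
pos 12 'd': at 6  → match P1@[9:12]
pos 13 'c': at 3 (via fail)
pos 14 'a': at 1 (via fail)
pos 15 'c': at 2  → match P0@[14:15]
pos 16 'a': at 1 (via fail)
pos 17 'c': at 2  → match P0@[16:17]
pos 18 'c': at 3 (via fail)
pos 19 'c': at 3 (via fail)
pos 20 'd': at 4
pos 21 'd': at 5
pos 22 'd': at 6  → match P1@[19:22]
pos 23 'a': at 1 (via fail)
pos 24 'c': at 2  → match P0@[23:24]
pos 25 'd': at 4 (via fail)
pos 26 'd': at 5
pos 27 'd': at 6  → match P1@[24:27]
pos 28 'b': at 0 (via fail)
pos 29 'b': at 0
pos 30 'd': at 0
pos 31 'c': at 3
pos 32 'd': at 4

Result: [[3,1],[5,0],[8,0],[12,1],[15,0],[17,0],[22,1],[24,0],[27,1]]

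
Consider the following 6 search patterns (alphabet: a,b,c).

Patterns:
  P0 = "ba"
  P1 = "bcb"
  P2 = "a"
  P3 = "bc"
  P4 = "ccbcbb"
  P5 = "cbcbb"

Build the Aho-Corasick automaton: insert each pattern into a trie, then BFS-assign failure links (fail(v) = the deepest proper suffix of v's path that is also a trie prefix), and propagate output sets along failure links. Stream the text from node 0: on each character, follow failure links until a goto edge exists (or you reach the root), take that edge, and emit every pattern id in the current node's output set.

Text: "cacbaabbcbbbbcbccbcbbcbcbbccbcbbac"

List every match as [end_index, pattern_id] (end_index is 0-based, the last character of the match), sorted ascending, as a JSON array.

Build automaton:
Trie (insert patterns):
  n0 'ε': a→5 b→1 c→6
  n1 'b': a→2 c→3
  n2 'ba': ·  ←P0
  n3 'bc': b→4  ←P3
  n4 'bcb': ·  ←P1
  n5 'a': ·  ←P2
  n6 'c': b→12 c→7
  n7 'cc': b→8
  n8 'ccb': c→9
  n9 'ccbc': b→10
  n10 'ccbcb': b→11
  n11 'ccbcbb': ·  ←P4
  n12 'cb': c→13
  n13 'cbc': b→14
  n14 'cbcb': b→15
  n15 'cbcbb': ·  ←P5

Failure links (BFS by depth):
  n1('b'): parent n0 fail=0; on 'b' 0 → fail=0;  out ∅∪∅=∅
  n5('a'): parent n0 fail=0; on 'a' 0 → fail=0;  out {2}∪∅={2}
  n6('c'): parent n0 fail=0; on 'c' 0 → fail=0;  out ∅∪∅=∅
  n2('ba'): parent n1 fail=0; on 'a' 0 → fail=5;  out {0}∪{2}={0,2}
  n3('bc'): parent n1 fail=0; on 'c' 0 → fail=6;  out {3}∪∅={3}
  n7('cc'): parent n6 fail=0; on 'c' 0 → fail=6;  out ∅∪∅=∅
  n12('cb'): parent n6 fail=0; on 'b' 0 → fail=1;  out ∅∪∅=∅
  n4('bcb'): parent n3 fail=6; on 'b' 6 → fail=12;  out {1}∪∅={1}
  n8('ccb'): parent n7 fail=6; on 'b' 6 → fail=12;  out ∅∪∅=∅
  n13('cbc'): parent n12 fail=1; on 'c' 1 → fail=3;  out ∅∪{3}={3}
  n9('ccbc'): parent n8 fail=12; on 'c' 12 → fail=13;  out ∅∪{3}={3}
  n14('cbcb'): parent n13 fail=3; on 'b' 3 → fail=4;  out ∅∪{1}={1}
  n10('ccbcb'): parent n9 fail=13; on 'b' 13 → fail=14;  out ∅∪{1}={1}
  n15('cbcbb'): parent n14 fail=4; on 'b' 4→12→1→0 → fail=1;  out {5}∪∅={5}
  n11('ccbcbb'): parent n10 fail=14; on 'b' 14 → fail=15;  out {4}∪{5}={4,5}

Scan:
[0] read 'c'  n0⇒n6
[1] read 'a'  n6⇒n5 (fail-walked)  emit P2@[1:1]
[2] read 'c'  n5⇒n6 (fail-walked)
[3] read 'b'  n6⇒n12
[4] read 'a'  n12⇒n2 (fail-walked)  emit P0@[3:4],P2@[4:4]
[5] read 'a'  n2⇒n5 (fail-walked)  emit P2@[5:5]
[6] read 'b'  n5⇒n1 (fail-walked)
[7] read 'b'  n1⇒n1 (fail-walked)
[8] read 'c'  n1⇒n3  emit P3@[7:8]
[9] read 'b'  n3⇒n4  emit P1@[7:9]
[10] read 'b'  n4⇒n1 (fail-walked)
[11] read 'b'  n1⇒n1 (fail-walked)
[12] read 'b'  n1⇒n1 (fail-walked)
[13] read 'c'  n1⇒n3  emit P3@[12:13]
[14] read 'b'  n3⇒n4  emit P1@[12:14]
[15] read 'c'  n4⇒n13 (fail-walked)  emit P3@[14:15]
[16] read 'c'  n13⇒n7 (fail-walked)
[17] read 'b'  n7⇒n8
[18] read 'c'  n8⇒n9  emit P3@[17:18]
[19] read 'b'  n9⇒n10  emit P1@[17:19]
[20] read 'b'  n10⇒n11  emit P4@[15:20],P5@[16:20]
[21] read 'c'  n11⇒n3 (fail-walked)  emit P3@[20:21]
[22] read 'b'  n3⇒n4  emit P1@[20:22]
[23] read 'c'  n4⇒n13 (fail-walked)  emit P3@[22:23]
[24] read 'b'  n13⇒n14  emit P1@[22:24]
[25] read 'b'  n14⇒n15  emit P5@[21:25]
[26] read 'c'  n15⇒n3 (fail-walked)  emit P3@[25:26]
[27] read 'c'  n3⇒n7 (fail-walked)
[28] read 'b'  n7⇒n8
[29] read 'c'  n8⇒n9  emit P3@[28:29]
[30] read 'b'  n9⇒n10  emit P1@[28:30]
[31] read 'b'  n10⇒n11  emit P4@[26:31],P5@[27:31]
[32] read 'a'  n11⇒n2 (fail-walked)  emit P0@[31:32],P2@[32:32]
[33] read 'c'  n2⇒n6 (fail-walked)

All matches (sorted): [[1,2],[4,0],[4,2],[5,2],[8,3],[9,1],[13,3],[14,1],[15,3],[18,3],[19,1],[20,4],[20,5],[21,3],[22,1],[23,3],[24,1],[25,5],[26,3],[29,3],[30,1],[31,4],[31,5],[32,0],[32,2]]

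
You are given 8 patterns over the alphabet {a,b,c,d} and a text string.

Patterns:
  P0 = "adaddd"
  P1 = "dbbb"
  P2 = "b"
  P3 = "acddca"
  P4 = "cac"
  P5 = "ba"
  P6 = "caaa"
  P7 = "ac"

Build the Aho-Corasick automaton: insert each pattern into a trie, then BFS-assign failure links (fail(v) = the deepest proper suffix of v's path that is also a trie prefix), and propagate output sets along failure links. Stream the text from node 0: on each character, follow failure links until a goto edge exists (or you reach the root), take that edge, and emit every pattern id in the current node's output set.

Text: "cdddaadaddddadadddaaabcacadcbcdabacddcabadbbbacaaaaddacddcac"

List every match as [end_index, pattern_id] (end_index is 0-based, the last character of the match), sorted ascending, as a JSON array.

Build:
Trie (insert patterns):
  n0 'ε': a→1 b→11 c→17 d→7
  n1 'a': c→12 d→2
  n2 'ad': a→3
  n3 'ada': d→4
  n4 'adad': d→5
  n5 'adadd': d→6
  n6 'adaddd': ·  ←P0
  n7 'd': b→8
  n8 'db': b→9
  n9 'dbb': b→10
  n10 'dbbb': ·  ←P1
  n11 'b': a→20  ←P2
  n12 'ac': d→13  ←P7
  n13 'acd': d→14
  n14 'acdd': c→15
  n15 'acddc': a→16
  n16 'acddca': ·  ←P3
  n17 'c': a→18
  n18 'ca': a→21 c→19
  n19 'cac': ·  ←P4
  n20 'ba': ·  ←P5
  n21 'caa': a→22
  n22 'caaa': ·  ←P6

Failure links (BFS by depth):
  fail(1) 'a': from fail(0)=0 chase 'a': 0 ⇒ 0;  out=∅∪out(0)=∅
  fail(7) 'd': from fail(0)=0 chase 'd': 0 ⇒ 0;  out=∅∪out(0)=∅
  fail(11) 'b': from fail(0)=0 chase 'b': 0 ⇒ 0;  out={2}∪out(0)={2}
  fail(17) 'c': from fail(0)=0 chase 'c': 0 ⇒ 0;  out=∅∪out(0)=∅
  fail(2) 'ad': from fail(1)=0 chase 'd': 0 ⇒ 7;  out=∅∪out(7)=∅
  fail(8) 'db': from fail(7)=0 chase 'b': 0 ⇒ 11;  out=∅∪out(11)={2}
  fail(12) 'ac': from fail(1)=0 chase 'c': 0 ⇒ 17;  out={7}∪out(17)={7}
  fail(18) 'ca': from fail(17)=0 chase 'a': 0 ⇒ 1;  out=∅∪out(1)=∅
  fail(20) 'ba': from fail(11)=0 chase 'a': 0 ⇒ 1;  out={5}∪out(1)={5}
  fail(3) 'ada': from fail(2)=7 chase 'a': 7→0 ⇒ 1;  out=∅∪out(1)=∅
  fail(9) 'dbb': from fail(8)=11 chase 'b': 11→0 ⇒ 11;  out=∅∪out(11)={2}
  fail(13) 'acd': from fail(12)=17 chase 'd': 17→0 ⇒ 7;  out=∅∪out(7)=∅
  fail(19) 'cac': from fail(18)=1 chase 'c': 1 ⇒ 12;  out={4}∪out(12)={4,7}
  fail(21) 'caa': from fail(18)=1 chase 'a': 1→0 ⇒ 1;  out=∅∪out(1)=∅
  fail(4) 'adad': from fail(3)=1 chase 'd': 1 ⇒ 2;  out=∅∪out(2)=∅
  fail(10) 'dbbb': from fail(9)=11 chase 'b': 11→0 ⇒ 11;  out={1}∪out(11)={1,2}
  fail(14) 'acdd': from fail(13)=7 chase 'd': 7→0 ⇒ 7;  out=∅∪out(7)=∅
  fail(22) 'caaa': from fail(21)=1 chase 'a': 1→0 ⇒ 1;  out={6}∪out(1)={6}
  fail(5) 'adadd': from fail(4)=2 chase 'd': 2→7→0 ⇒ 7;  out=∅∪out(7)=∅
  fail(15) 'acddc': from fail(14)=7 chase 'c': 7→0 ⇒ 17;  out=∅∪out(17)=∅
  fail(6) 'adaddd': from fail(5)=7 chase 'd': 7→0 ⇒ 7;  out={0}∪out(7)={0}
  fail(16) 'acddca': from fail(15)=17 chase 'a': 17 ⇒ 18;  out={3}∪out(18)={3}

Run:
pos 0 'c': at 17
pos 1 'd': at 7 (fail-walked)
pos 2 'd': at 7 (fail-walked)
pos 3 'd': at 7 (fail-walked)
pos 4 'a': at 1 (fail-walked)
pos 5 'a': at 1 (fail-walked)
pos 6 'd': at 2
pos 7 'a': at 3
pos 8 'd': at 4
pos 9 'd': at 5
pos 10 'd': at 6  emit P0@[5:10]
pos 11 'd': at 7 (fail-walked)
pos 12 'a': at 1 (fail-walked)
pos 13 'd': at 2
pos 14 'a': at 3
pos 15 'd': at 4
pos 16 'd': at 5
pos 17 'd': at 6  emit P0@[12:17]
pos 18 'a': at 1 (fail-walked)
pos 19 'a': at 1 (fail-walked)
pos 20 'a': at 1 (fail-walked)
pos 21 'b': at 11 (fail-walked)  emit P2@[21:21]
pos 22 'c': at 17 (fail-walked)
pos 23 'a': at 18
pos 24 'c': at 19  emit P4@[22:24],P7@[23:24]
pos 25 'a': at 18 (fail-walked)
pos 26 'd': at 2 (fail-walked)
pos 27 'c': at 17 (fail-walked)
pos 28 'b': at 11 (fail-walked)  emit P2@[28:28]
pos 29 'c': at 17 (fail-walked)
pos 30 'd': at 7 (fail-walked)
pos 31 'a': at 1 (fail-walked)
pos 32 'b': at 11 (fail-walked)  emit P2@[32:32]
pos 33 'a': at 20  emit P5@[32:33]
pos 34 'c': at 12 (fail-walked)  emit P7@[33:34]
pos 35 'd': at 13
pos 36 'd': at 14
pos 37 'c': at 15
pos 38 'a': at 16  emit P3@[33:38]
pos 39 'b': at 11 (fail-walked)  emit P2@[39:39]
pos 40 'a': at 20  emit P5@[39:40]
pos 41 'd': at 2 (fail-walked)
pos 42 'b': at 8 (fail-walked)  emit P2@[42:42]
pos 43 'b': at 9  emit P2@[43:43]
pos 44 'b': at 10  emit P1@[41:44],P2@[44:44]
pos 45 'a': at 20 (fail-walked)  emit P5@[44:45]
pos 46 'c': at 12 (fail-walked)  emit P7@[45:46]
pos 47 'a': at 18 (fail-walked)
pos 48 'a': at 21
pos 49 'a': at 22  emit P6@[46:49]
pos 50 'a': at 1 (fail-walked)
pos 51 'd': at 2
pos 52 'd': at 7 (fail-walked)
pos 53 'a': at 1 (fail-walked)
pos 54 'c': at 12  emit P7@[53:54]
pos 55 'd': at 13
pos 56 'd': at 14
pos 57 'c': at 15
pos 58 'a': at 16  emit P3@[53:58]
pos 59 'c': at 19 (fail-walked)  emit P4@[57:59],P7@[58:59]

Result: [[10,0],[17,0],[21,2],[24,4],[24,7],[28,2],[32,2],[33,5],[34,7],[38,3],[39,2],[40,5],[42,2],[43,2],[44,1],[44,2],[45,5],[46,7],[49,6],[54,7],[58,3],[59,4],[59,7]]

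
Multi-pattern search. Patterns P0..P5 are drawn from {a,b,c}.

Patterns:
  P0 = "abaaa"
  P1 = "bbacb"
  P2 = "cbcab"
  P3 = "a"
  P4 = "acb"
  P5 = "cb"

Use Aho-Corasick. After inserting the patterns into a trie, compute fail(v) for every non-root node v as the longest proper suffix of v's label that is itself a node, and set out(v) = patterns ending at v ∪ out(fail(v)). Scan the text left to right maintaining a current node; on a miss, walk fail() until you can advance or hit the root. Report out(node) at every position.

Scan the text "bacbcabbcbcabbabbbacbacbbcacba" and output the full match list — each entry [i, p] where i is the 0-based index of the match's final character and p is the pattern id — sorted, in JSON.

Construct AC machine:
Trie (insert patterns):
  0='ε' goto a→1 b→6 c→11
  1='a' goto b→2 c→16  [P3 ends]
  2='ab' goto a→3
  3='aba' goto a→4
  4='abaa' goto a→5
  5='abaaa' goto ·  [P0 ends]
  6='b' goto b→7
  7='bb' goto a→8
  8='bba' goto c→9
  9='bbac' goto b→10
  10='bbacb' goto ·  [P1 ends]
  11='c' goto b→12
  12='cb' goto c→13  [P5 ends]
  13='cbc' goto a→14
  14='cbca' goto b→15
  15='cbcab' goto ·  [P2 ends]
  16='ac' goto b→17
  17='acb' goto ·  [P4 ends]

Failure links (BFS by depth):
  fail(1) 'a': from fail(0)=0 chase 'a': 0 ⇒ 0;  out={3}∪out(0)={3}
  fail(6) 'b': from fail(0)=0 chase 'b': 0 ⇒ 0;  out=∅∪out(0)=∅
  fail(11) 'c': from fail(0)=0 chase 'c': 0 ⇒ 0;  out=∅∪out(0)=∅
  fail(2) 'ab': from fail(1)=0 chase 'b': 0 ⇒ 6;  out=∅∪out(6)=∅
  fail(7) 'bb': from fail(6)=0 chase 'b': 0 ⇒ 6;  out=∅∪out(6)=∅
  fail(12) 'cb': from fail(11)=0 chase 'b': 0 ⇒ 6;  out={5}∪out(6)={5}
  fail(16) 'ac': from fail(1)=0 chase 'c': 0 ⇒ 11;  out=∅∪out(11)=∅
  fail(3) 'aba': from fail(2)=6 chase 'a': 6→0 ⇒ 1;  out=∅∪out(1)={3}
  fail(8) 'bba': from fail(7)=6 chase 'a': 6→0 ⇒ 1;  out=∅∪out(1)={3}
  fail(13) 'cbc': from fail(12)=6 chase 'c': 6→0 ⇒ 11;  out=∅∪out(11)=∅
  fail(17) 'acb': from fail(16)=11 chase 'b': 11 ⇒ 12;  out={4}∪out(12)={4,5}
  fail(4) 'abaa': from fail(3)=1 chase 'a': 1→0 ⇒ 1;  out=∅∪out(1)={3}
  fail(9) 'bbac': from fail(8)=1 chase 'c': 1 ⇒ 16;  out=∅∪out(16)=∅
  fail(14) 'cbca': from fail(13)=11 chase 'a': 11→0 ⇒ 1;  out=∅∪out(1)={3}
  fail(5) 'abaaa': from fail(4)=1 chase 'a': 1→0 ⇒ 1;  out={0}∪out(1)={0,3}
  fail(10) 'bbacb': from fail(9)=16 chase 'b': 16 ⇒ 17;  out={1}∪out(17)={1,4,5}
  fail(15) 'cbcab': from fail(14)=1 chase 'b': 1 ⇒ 2;  out={2}∪out(2)={2}

Scan:
[0] read 'b'  n0⇒n6
[1] read 'a'  n6⇒n1 (fail-walked)  ** P3@[1:1]
[2] read 'c'  n1⇒n16
[3] read 'b'  n16⇒n17  ** P4@[1:3],P5@[2:3]
[4] read 'c'  n17⇒n13 (fail-walked)
[5] read 'a'  n13⇒n14  ** P3@[5:5]
[6] read 'b'  n14⇒n15  ** P2@[2:6]
[7] read 'b'  n15⇒n7 (fail-walked)
[8] read 'c'  n7⇒n11 (fail-walked)
[9] read 'b'  n11⇒n12  ** P5@[8:9]
[10] read 'c'  n12⇒n13
[11] read 'a'  n13⇒n14  ** P3@[11:11]
[12] read 'b'  n14⇒n15  ** P2@[8:12]
[13] read 'b'  n15⇒n7 (fail-walked)
[14] read 'a'  n7⇒n8  ** P3@[14:14]
[15] read 'b'  n8⇒n2 (fail-walked)
[16] read 'b'  n2⇒n7 (fail-walked)
[17] read 'b'  n7⇒n7 (fail-walked)
[18] read 'a'  n7⇒n8  ** P3@[18:18]
[19] read 'c'  n8⇒n9
[20] read 'b'  n9⇒n10  ** P1@[16:20],P4@[18:20],P5@[19:20]
[21] read 'a'  n10⇒n1 (fail-walked)  ** P3@[21:21]
[22] read 'c'  n1⇒n16
[23] read 'b'  n16⇒n17  ** P4@[21:23],P5@[22:23]
[24] read 'b'  n17⇒n7 (fail-walked)
[25] read 'c'  n7⇒n11 (fail-walked)
[26] read 'a'  n11⇒n1 (fail-walked)  ** P3@[26:26]
[27] read 'c'  n1⇒n16
[28] read 'b'  n16⇒n17  ** P4@[26:28],P5@[27:28]
[29] read 'a'  n17⇒n1 (fail-walked)  ** P3@[29:29]

Result: [[1,3],[3,4],[3,5],[5,3],[6,2],[9,5],[11,3],[12,2],[14,3],[18,3],[20,1],[20,4],[20,5],[21,3],[23,4],[23,5],[26,3],[28,4],[28,5],[29,3]]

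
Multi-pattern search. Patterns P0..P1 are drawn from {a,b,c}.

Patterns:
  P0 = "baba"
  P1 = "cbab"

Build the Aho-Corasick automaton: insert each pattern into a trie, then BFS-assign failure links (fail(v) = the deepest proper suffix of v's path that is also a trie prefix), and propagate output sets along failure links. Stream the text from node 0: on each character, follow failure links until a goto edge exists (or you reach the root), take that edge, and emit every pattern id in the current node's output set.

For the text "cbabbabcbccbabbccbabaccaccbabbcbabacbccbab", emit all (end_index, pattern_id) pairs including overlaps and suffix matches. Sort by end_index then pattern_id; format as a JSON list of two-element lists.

Build automaton:
Trie (insert patterns):
  n0 'ε': b→1 c→5
  n1 'b': a→2
  n2 'ba': b→3
  n3 'bab': a→4
  n4 'baba': ·  ←P0
  n5 'c': b→6
  n6 'cb': a→7
  n7 'cba': b→8
  n8 'cbab': ·  ←P1

Failure links (BFS by depth):
  n1('b'): parent n0 fail=0; on 'b' 0 → fail=0;  out ∅∪∅=∅
  n5('c'): parent n0 fail=0; on 'c' 0 → fail=0;  out ∅∪∅=∅
  n2('ba'): parent n1 fail=0; on 'a' 0 → fail=0;  out ∅∪∅=∅
  n6('cb'): parent n5 fail=0; on 'b' 0 → fail=1;  out ∅∪∅=∅
  n3('bab'): parent n2 fail=0; on 'b' 0 → fail=1;  out ∅∪∅=∅
  n7('cba'): parent n6 fail=1; on 'a' 1 → fail=2;  out ∅∪∅=∅
  n4('baba'): parent n3 fail=1; on 'a' 1 → fail=2;  out {0}∪∅={0}
  n8('cbab'): parent n7 fail=2; on 'b' 2 → fail=3;  out {1}∪∅={1}

Run:
[0] read 'c'  n0⇒n5
[1] read 'b'  n5⇒n6
[2] read 'a'  n6⇒n7
[3] read 'b'  n7⇒n8  ** P1@[0:3]
[4] read 'b'  n8⇒n1 (fail-walked)
[5] read 'a'  n1⇒n2
[6] read 'b'  n2⇒n3
[7] read 'c'  n3⇒n5 (fail-walked)
[8] read 'b'  n5⇒n6
[9] read 'c'  n6⇒n5 (fail-walked)
[10] read 'c'  n5⇒n5 (fail-walked)
[11] read 'b'  n5⇒n6
[12] read 'a'  n6⇒n7
[13] read 'b'  n7⇒n8  ** P1@[10:13]
[14] read 'b'  n8⇒n1 (fail-walked)
[15] read 'c'  n1⇒n5 (fail-walked)
[16] read 'c'  n5⇒n5 (fail-walked)
[17] read 'b'  n5⇒n6
[18] read 'a'  n6⇒n7
[19] read 'b'  n7⇒n8  ** P1@[16:19]
[20] read 'a'  n8⇒n4 (fail-walked)  ** P0@[17:20]
[21] read 'c'  n4⇒n5 (fail-walked)
[22] read 'c'  n5⇒n5 (fail-walked)
[23] read 'a'  n5⇒n0 (fail-walked)
[24] read 'c'  n0⇒n5
[25] read 'c'  n5⇒n5 (fail-walked)
[26] read 'b'  n5⇒n6
[27] read 'a'  n6⇒n7
[28] read 'b'  n7⇒n8  ** P1@[25:28]
[29] read 'b'  n8⇒n1 (fail-walked)
[30] read 'c'  n1⇒n5 (fail-walked)
[31] read 'b'  n5⇒n6
[32] read 'a'  n6⇒n7
[33] read 'b'  n7⇒n8  ** P1@[30:33]
[34] read 'a'  n8⇒n4 (fail-walked)  ** P0@[31:34]
[35] read 'c'  n4⇒n5 (fail-walked)
[36] read 'b'  n5⇒n6
[37] read 'c'  n6⇒n5 (fail-walked)
[38] read 'c'  n5⇒n5 (fail-walked)
[39] read 'b'  n5⇒n6
[40] read 'a'  n6⇒n7
[41] read 'b'  n7⇒n8  ** P1@[38:41]

Matches: [[3,1],[13,1],[19,1],[20,0],[28,1],[33,1],[34,0],[41,1]]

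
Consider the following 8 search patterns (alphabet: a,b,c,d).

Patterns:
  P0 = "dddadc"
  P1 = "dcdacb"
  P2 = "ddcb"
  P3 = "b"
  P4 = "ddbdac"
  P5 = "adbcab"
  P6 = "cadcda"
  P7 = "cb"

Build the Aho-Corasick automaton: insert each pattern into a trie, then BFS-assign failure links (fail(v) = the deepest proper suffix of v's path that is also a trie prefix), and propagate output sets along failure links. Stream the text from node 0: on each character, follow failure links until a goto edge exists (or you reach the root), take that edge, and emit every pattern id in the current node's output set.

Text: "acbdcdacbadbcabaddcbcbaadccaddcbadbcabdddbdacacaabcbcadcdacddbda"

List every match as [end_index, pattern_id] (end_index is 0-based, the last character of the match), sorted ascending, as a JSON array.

Construct AC machine:
Trie nodes:
  n0 'ε': a→19 b→14 c→25 d→1
  n1 'd': c→7 d→2
  n2 'dd': b→15 c→12 d→3
  n3 'ddd': a→4
  n4 'ddda': d→5
  n5 'dddad': c→6
  n6 'dddadc': ·  ←P0
  n7 'dc': d→8
  n8 'dcd': a→9
  n9 'dcda': c→10
  n10 'dcdac': b→11
  n11 'dcdacb': ·  ←P1
  n12 'ddc': b→13
  n13 'ddcb': ·  ←P2
  n14 'b': ·  ←P3
  n15 'ddb': d→16
  n16 'ddbd': a→17
  n17 'ddbda': c→18
  n18 'ddbdac': ·  ←P4
  n19 'a': d→20
  n20 'ad': b→21
  n21 'adb': c→22
  n22 'adbc': a→23
  n23 'adbca': b→24
  n24 'adbcab': ·  ←P5
  n25 'c': a→26 b→31
  n26 'ca': d→27
  n27 'cad': c→28
  n28 'cadc': d→29
  n29 'cadcd': a→30
  n30 'cadcda': ·  ←P6
  n31 'cb': ·  ←P7

Failure links (BFS by depth):
  n1('d'): parent n0 fail=0; on 'd' 0 → fail=0;  out ∅∪∅=∅
  n14('b'): parent n0 fail=0; on 'b' 0 → fail=0;  out {3}∪∅={3}
  n19('a'): parent n0 fail=0; on 'a' 0 → fail=0;  out ∅∪∅=∅
  n25('c'): parent n0 fail=0; on 'c' 0 → fail=0;  out ∅∪∅=∅
  n2('dd'): parent n1 fail=0; on 'd' 0 → fail=1;  out ∅∪∅=∅
  n7('dc'): parent n1 fail=0; on 'c' 0 → fail=25;  out ∅∪∅=∅
  n20('ad'): parent n19 fail=0; on 'd' 0 → fail=1;  out ∅∪∅=∅
  n26('ca'): parent n25 fail=0; on 'a' 0 → fail=19;  out ∅∪∅=∅
  n31('cb'): parent n25 fail=0; on 'b' 0 → fail=14;  out {7}∪{3}={3,7}
  n3('ddd'): parent n2 fail=1; on 'd' 1 → fail=2;  out ∅∪∅=∅
  n8('dcd'): parent n7 fail=25; on 'd' 25→0 → fail=1;  out ∅∪∅=∅
  n12('ddc'): parent n2 fail=1; on 'c' 1 → fail=7;  out ∅∪∅=∅
  n15('ddb'): parent n2 fail=1; on 'b' 1→0 → fail=14;  out ∅∪{3}={3}
  n21('adb'): parent n20 fail=1; on 'b' 1→0 → fail=14;  out ∅∪{3}={3}
  n27('cad'): parent n26 fail=19; on 'd' 19 → fail=20;  out ∅∪∅=∅
  n4('ddda'): parent n3 fail=2; on 'a' 2→1→0 → fail=19;  out ∅∪∅=∅
  n9('dcda'): parent n8 fail=1; on 'a' 1→0 → fail=19;  out ∅∪∅=∅
  n13('ddcb'): parent n12 fail=7; on 'b' 7→25 → fail=31;  out {2}∪{3,7}={2,3,7}
  n16('ddbd'): parent n15 fail=14; on 'd' 14→0 → fail=1;  out ∅∪∅=∅
  n22('adbc'): parent n21 fail=14; on 'c' 14→0 → fail=25;  out ∅∪∅=∅
  n28('cadc'): parent n27 fail=20; on 'c' 20→1 → fail=7;  out ∅∪∅=∅
  n5('dddad'): parent n4 fail=19; on 'd' 19 → fail=20;  out ∅∪∅=∅
  n10('dcdac'): parent n9 fail=19; on 'c' 19→0 → fail=25;  out ∅∪∅=∅
  n17('ddbda'): parent n16 fail=1; on 'a' 1→0 → fail=19;  out ∅∪∅=∅
  n23('adbca'): parent n22 fail=25; on 'a' 25 → fail=26;  out ∅∪∅=∅
  n29('cadcd'): parent n28 fail=7; on 'd' 7 → fail=8;  out ∅∪∅=∅
  n6('dddadc'): parent n5 fail=20; on 'c' 20→1 → fail=7;  out {0}∪∅={0}
  n11('dcdacb'): parent n10 fail=25; on 'b' 25 → fail=31;  out {1}∪{3,7}={1,3,7}
  n18('ddbdac'): parent n17 fail=19; on 'c' 19→0 → fail=25;  out {4}∪∅={4}
  n24('adbcab'): parent n23 fail=26; on 'b' 26→19→0 → fail=14;  out {5}∪{3}={3,5}
  n30('cadcda'): parent n29 fail=8; on 'a' 8 → fail=9;  out {6}∪∅={6}

Run:
[0] read 'a'  n0⇒n19
[1] read 'c'  n19⇒n25 (fail-walked)
[2] read 'b'  n25⇒n31  ** P3@[2:2],P7@[1:2]
[3] read 'd'  n31⇒n1 (fail-walked)
[4] read 'c'  n1⇒n7
[5] read 'd'  n7⇒n8
[6] read 'a'  n8⇒n9
[7] read 'c'  n9⇒n10
[8] read 'b'  n10⇒n11  ** P1@[3:8],P3@[8:8],P7@[7:8]
[9] read 'a'  n11⇒n19 (fail-walked)
[10] read 'd'  n19⇒n20
[11] read 'b'  n20⇒n21  ** P3@[11:11]
[12] read 'c'  n21⇒n22
[13] read 'a'  n22⇒n23
[14] read 'b'  n23⇒n24  ** P3@[14:14],P5@[9:14]
[15] read 'a'  n24⇒n19 (fail-walked)
[16] read 'd'  n19⇒n20
[17] read 'd'  n20⇒n2 (fail-walked)
[18] read 'c'  n2⇒n12
[19] read 'b'  n12⇒n13  ** P2@[16:19],P3@[19:19],P7@[18:19]
[20] read 'c'  n13⇒n25 (fail-walked)
[21] read 'b'  n25⇒n31  ** P3@[21:21],P7@[20:21]
[22] read 'a'  n31⇒n19 (fail-walked)
[23] read 'a'  n19⇒n19 (fail-walked)
[24] read 'd'  n19⇒n20
[25] read 'c'  n20⇒n7 (fail-walked)
[26] read 'c'  n7⇒n25 (fail-walked)
[27] read 'a'  n25⇒n26
[28] read 'd'  n26⇒n27
[29] read 'd'  n27⇒n2 (fail-walked)
[30] read 'c'  n2⇒n12
[31] read 'b'  n12⇒n13  ** P2@[28:31],P3@[31:31],P7@[30:31]
[32] read 'a'  n13⇒n19 (fail-walked)
[33] read 'd'  n19⇒n20
[34] read 'b'  n20⇒n21  ** P3@[34:34]
[35] read 'c'  n21⇒n22
[36] read 'a'  n22⇒n23
[37] read 'b'  n23⇒n24  ** P3@[37:37],P5@[32:37]
[38] read 'd'  n24⇒n1 (fail-walked)
[39] read 'd'  n1⇒n2
[40] read 'd'  n2⇒n3
[41] read 'b'  n3⇒n15 (fail-walked)  ** P3@[41:41]
[42] read 'd'  n15⇒n16
[43] read 'a'  n16⇒n17
[44] read 'c'  n17⇒n18  ** P4@[39:44]
[45] read 'a'  n18⇒n26 (fail-walked)
[46] read 'c'  n26⇒n25 (fail-walked)
[47] read 'a'  n25⇒n26
[48] read 'a'  n26⇒n19 (fail-walked)
[49] read 'b'  n19⇒n14 (fail-walked)  ** P3@[49:49]
[50] read 'c'  n14⇒n25 (fail-walked)
[51] read 'b'  n25⇒n31  ** P3@[51:51],P7@[50:51]
[52] read 'c'  n31⇒n25 (fail-walked)
[53] read 'a'  n25⇒n26
[54] read 'd'  n26⇒n27
[55] read 'c'  n27⇒n28
[56] read 'd'  n28⇒n29
[57] read 'a'  n29⇒n30  ** P6@[52:57]
[58] read 'c'  n30⇒n10 (fail-walked)
[59] read 'd'  n10⇒n1 (fail-walked)
[60] read 'd'  n1⇒n2
[61] read 'b'  n2⇒n15  ** P3@[61:61]
[62] read 'd'  n15⇒n16
[63] read 'a'  n16⇒n17

Matches: [[2,3],[2,7],[8,1],[8,3],[8,7],[11,3],[14,3],[14,5],[19,2],[19,3],[19,7],[21,3],[21,7],[31,2],[31,3],[31,7],[34,3],[37,3],[37,5],[41,3],[44,4],[49,3],[51,3],[51,7],[57,6],[61,3]]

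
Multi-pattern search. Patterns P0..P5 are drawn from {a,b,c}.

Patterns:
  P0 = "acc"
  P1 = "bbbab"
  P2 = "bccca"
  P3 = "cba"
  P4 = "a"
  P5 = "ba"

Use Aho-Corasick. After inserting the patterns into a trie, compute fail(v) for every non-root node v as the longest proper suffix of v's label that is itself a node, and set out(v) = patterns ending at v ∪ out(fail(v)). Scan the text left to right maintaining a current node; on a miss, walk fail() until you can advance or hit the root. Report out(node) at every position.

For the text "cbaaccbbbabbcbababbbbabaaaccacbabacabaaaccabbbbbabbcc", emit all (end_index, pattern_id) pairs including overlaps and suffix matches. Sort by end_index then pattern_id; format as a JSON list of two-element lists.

Build automaton:
Trie nodes:
  0='ε' goto a→1 b→4 c→13
  1='a' goto c→2  ←P4
  2='ac' goto c→3
  3='acc' goto ·  ←P0
  4='b' goto a→16 b→5 c→9
  5='bb' goto b→6
  6='bbb' goto a→7
  7='bbba' goto b→8
  8='bbbab' goto ·  ←P1
  9='bc' goto c→10
  10='bcc' goto c→11
  11='bccc' goto a→12
  12='bccca' goto ·  ←P2
  13='c' goto b→14
  14='cb' goto a→15
  15='cba' goto ·  ←P3
  16='ba' goto ·  ←P5

Failure links (BFS by depth):
  n1('a'): parent n0 fail=0; on 'a' 0 → fail=0;  out {4}∪∅={4}
  n4('b'): parent n0 fail=0; on 'b' 0 → fail=0;  out ∅∪∅=∅
  n13('c'): parent n0 fail=0; on 'c' 0 → fail=0;  out ∅∪∅=∅
  n2('ac'): parent n1 fail=0; on 'c' 0 → fail=13;  out ∅∪∅=∅
  n5('bb'): parent n4 fail=0; on 'b' 0 → fail=4;  out ∅∪∅=∅
  n9('bc'): parent n4 fail=0; on 'c' 0 → fail=13;  out ∅∪∅=∅
  n14('cb'): parent n13 fail=0; on 'b' 0 → fail=4;  out ∅∪∅=∅
  n16('ba'): parent n4 fail=0; on 'a' 0 → fail=1;  out {5}∪{4}={4,5}
  n3('acc'): parent n2 fail=13; on 'c' 13→0 → fail=13;  out {0}∪∅={0}
  n6('bbb'): parent n5 fail=4; on 'b' 4 → fail=5;  out ∅∪∅=∅
  n10('bcc'): parent n9 fail=13; on 'c' 13→0 → fail=13;  out ∅∪∅=∅
  n15('cba'): parent n14 fail=4; on 'a' 4 → fail=16;  out {3}∪{4,5}={3,4,5}
  n7('bbba'): parent n6 fail=5; on 'a' 5→4 → fail=16;  out ∅∪{4,5}={4,5}
  n11('bccc'): parent n10 fail=13; on 'c' 13→0 → fail=13;  out ∅∪∅=∅
  n8('bbbab'): parent n7 fail=16; on 'b' 16→1→0 → fail=4;  out {1}∪∅={1}
  n12('bccca'): parent n11 fail=13; on 'a' 13→0 → fail=1;  out {2}∪{4}={2,4}

Run:
pos 0 'c': at 13
pos 1 'b': at 14
pos 2 'a': at 15  ** P3@[0:2],P4@[2:2],P5@[1:2]
pos 3 'a': at 1 (via fail)  ** P4@[3:3]
pos 4 'c': at 2
pos 5 'c': at 3  ** P0@[3:5]
pos 6 'b': at 14 (via fail)
pos 7 'b': at 5 (via fail)
pos 8 'b': at 6
pos 9 'a': at 7  ** P4@[9:9],P5@[8:9]
pos 10 'b': at 8  ** P1@[6:10]
pos 11 'b': at 5 (via fail)
pos 12 'c': at 9 (via fail)
pos 13 'b': at 14 (via fail)
pos 14 'a': at 15  ** P3@[12:14],P4@[14:14],P5@[13:14]
pos 15 'b': at 4 (via fail)
pos 16 'a': at 16  ** P4@[16:16],P5@[15:16]
pos 17 'b': at 4 (via fail)
pos 18 'b': at 5
pos 19 'b': at 6
pos 20 'b': at 6 (via fail)
pos 21 'a': at 7  ** P4@[21:21],P5@[20:21]
pos 22 'b': at 8  ** P1@[18:22]
pos 23 'a': at 16 (via fail)  ** P4@[23:23],P5@[22:23]
pos 24 'a': at 1 (via fail)  ** P4@[24:24]
pos 25 'a': at 1 (via fail)  ** P4@[25:25]
pos 26 'c': at 2
pos 27 'c': at 3  ** P0@[25:27]
pos 28 'a': at 1 (via fail)  ** P4@[28:28]
pos 29 'c': at 2
pos 30 'b': at 14 (via fail)
pos 31 'a': at 15  ** P3@[29:31],P4@[31:31],P5@[30:31]
pos 32 'b': at 4 (via fail)
pos 33 'a': at 16  ** P4@[33:33],P5@[32:33]
pos 34 'c': at 2 (via fail)
pos 35 'a': at 1 (via fail)  ** P4@[35:35]
pos 36 'b': at 4 (via fail)
pos 37 'a': at 16  ** P4@[37:37],P5@[36:37]
pos 38 'a': at 1 (via fail)  ** P4@[38:38]
pos 39 'a': at 1 (via fail)  ** P4@[39:39]
pos 40 'c': at 2
pos 41 'c': at 3  ** P0@[39:41]
pos 42 'a': at 1 (via fail)  ** P4@[42:42]
pos 43 'b': at 4 (via fail)
pos 44 'b': at 5
pos 45 'b': at 6
pos 46 'b': at 6 (via fail)
pos 47 'b': at 6 (via fail)
pos 48 'a': at 7  ** P4@[48:48],P5@[47:48]
pos 49 'b': at 8  ** P1@[45:49]
pos 50 'b': at 5 (via fail)
pos 51 'c': at 9 (via fail)
pos 52 'c': at 10

Matches: [[2,3],[2,4],[2,5],[3,4],[5,0],[9,4],[9,5],[10,1],[14,3],[14,4],[14,5],[16,4],[16,5],[21,4],[21,5],[22,1],[23,4],[23,5],[24,4],[25,4],[27,0],[28,4],[31,3],[31,4],[31,5],[33,4],[33,5],[35,4],[37,4],[37,5],[38,4],[39,4],[41,0],[42,4],[48,4],[48,5],[49,1]]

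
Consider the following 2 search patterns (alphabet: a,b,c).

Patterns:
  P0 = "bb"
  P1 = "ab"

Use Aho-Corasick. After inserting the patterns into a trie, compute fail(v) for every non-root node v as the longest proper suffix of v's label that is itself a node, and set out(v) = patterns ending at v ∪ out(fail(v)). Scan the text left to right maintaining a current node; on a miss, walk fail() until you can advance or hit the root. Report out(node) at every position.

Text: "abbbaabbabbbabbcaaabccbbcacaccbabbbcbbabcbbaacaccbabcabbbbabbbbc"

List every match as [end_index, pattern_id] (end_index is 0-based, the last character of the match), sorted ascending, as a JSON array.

Construct AC machine:
Trie nodes:
  0='ε' goto a→3 b→1
  1='b' goto b→2
  2='bb' goto ·  ←P0
  3='a' goto b→4
  4='ab' goto ·  ←P1

Failure links (BFS by depth):
  fail(1) 'b': from fail(0)=0 chase 'b': 0 ⇒ 0;  out=∅∪out(0)=∅
  fail(3) 'a': from fail(0)=0 chase 'a': 0 ⇒ 0;  out=∅∪out(0)=∅
  fail(2) 'bb': from fail(1)=0 chase 'b': 0 ⇒ 1;  out={0}∪out(1)={0}
  fail(4) 'ab': from fail(3)=0 chase 'b': 0 ⇒ 1;  out={1}∪out(1)={1}

Text stream:
pos 0 'a': at 3
pos 1 'b': at 4  emit P1@[0:1]
pos 2 'b': at 2 (fail-walked)  emit P0@[1:2]
pos 3 'b': at 2 (fail-walked)  emit P0@[2:3]
pos 4 'a': at 3 (fail-walked)
pos 5 'a': at 3 (fail-walked)
pos 6 'b': at 4  emit P1@[5:6]
pos 7 'b': at 2 (fail-walked)  emit P0@[6:7]
pos 8 'a': at 3 (fail-walked)
pos 9 'b': at 4  emit P1@[8:9]
pos 10 'b': at 2 (fail-walked)  emit P0@[9:10]
pos 11 'b': at 2 (fail-walked)  emit P0@[10:11]
pos 12 'a': at 3 (fail-walked)
pos 13 'b': at 4  emit P1@[12:13]
pos 14 'b': at 2 (fail-walked)  emit P0@[13:14]
pos 15 'c': at 0 (fail-walked)
pos 16 'a': at 3
pos 17 'a': at 3 (fail-walked)
pos 18 'a': at 3 (fail-walked)
pos 19 'b': at 4  emit P1@[18:19]
pos 20 'c': at 0 (fail-walked)
pos 21 'c': at 0
pos 22 'b': at 1
pos 23 'b': at 2  emit P0@[22:23]
pos 24 'c': at 0 (fail-walked)
pos 25 'a': at 3
pos 26 'c': at 0 (fail-walked)
pos 27 'a': at 3
pos 28 'c': at 0 (fail-walked)
pos 29 'c': at 0
pos 30 'b': at 1
pos 31 'a': at 3 (fail-walked)
pos 32 'b': at 4  emit P1@[31:32]
pos 33 'b': at 2 (fail-walked)  emit P0@[32:33]
pos 34 'b': at 2 (fail-walked)  emit P0@[33:34]
pos 35 'c': at 0 (fail-walked)
pos 36 'b': at 1
pos 37 'b': at 2  emit P0@[36:37]
pos 38 'a': at 3 (fail-walked)
pos 39 'b': at 4  emit P1@[38:39]
pos 40 'c': at 0 (fail-walked)
pos 41 'b': at 1
pos 42 'b': at 2  emit P0@[41:42]
pos 43 'a': at 3 (fail-walked)
pos 44 'a': at 3 (fail-walked)
pos 45 'c': at 0 (fail-walked)
pos 46 'a': at 3
pos 47 'c': at 0 (fail-walked)
pos 48 'c': at 0
pos 49 'b': at 1
pos 50 'a': at 3 (fail-walked)
pos 51 'b': at 4  emit P1@[50:51]
pos 52 'c': at 0 (fail-walked)
pos 53 'a': at 3
pos 54 'b': at 4  emit P1@[53:54]
pos 55 'b': at 2 (fail-walked)  emit P0@[54:55]
pos 56 'b': at 2 (fail-walked)  emit P0@[55:56]
pos 57 'b': at 2 (fail-walked)  emit P0@[56:57]
pos 58 'a': at 3 (fail-walked)
pos 59 'b': at 4  emit P1@[58:59]
pos 60 'b': at 2 (fail-walked)  emit P0@[59:60]
pos 61 'b': at 2 (fail-walked)  emit P0@[60:61]
pos 62 'b': at 2 (fail-walked)  emit P0@[61:62]
pos 63 'c': at 0 (fail-walked)

All matches (sorted): [[1,1],[2,0],[3,0],[6,1],[7,0],[9,1],[10,0],[11,0],[13,1],[14,0],[19,1],[23,0],[32,1],[33,0],[34,0],[37,0],[39,1],[42,0],[51,1],[54,1],[55,0],[56,0],[57,0],[59,1],[60,0],[61,0],[62,0]]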